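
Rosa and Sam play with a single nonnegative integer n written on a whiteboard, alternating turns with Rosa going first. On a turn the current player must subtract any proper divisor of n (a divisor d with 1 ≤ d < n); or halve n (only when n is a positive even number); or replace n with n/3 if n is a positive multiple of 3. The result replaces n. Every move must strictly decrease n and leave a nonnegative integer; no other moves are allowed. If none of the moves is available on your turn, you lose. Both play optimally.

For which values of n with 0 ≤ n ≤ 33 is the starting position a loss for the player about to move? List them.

Compute win/loss labels from the base case upward. A position with no move is L. Any other position is W if it can reach an L in one move, else L.
n=0: no move → L
n=1: no move → L
n=2: →1(L), so W
n=3: →1(L), so W
n=4: →2(W), 3(W) — all W, so L
n=5: →4(L), so W
n=6: →4(L), so W
n=7: →6(W) only, which is W, so L
n=8: →4(L), so W
n=9: →3(W), 6(W), 8(W) — all W, so L
n=10: →9(L), so W
n=11: →10(W) only, which is W, so L
n=12: →4(L), so W
n=13: →12(W) only, which is W, so L
n=14: →7(L), so W
n=15: →5(W), 10(W), 12(W), 14(W) — all W, so L
n=16: →15(L), so W
n=17: →16(W) only, which is W, so L
n=18: →9(L), so W
n=19: →18(W) only, which is W, so L
n=20: →15(L), so W
n=21: →7(L), so W
n=22: →11(L), so W
n=23: →22(W) only, which is W, so L
n=24: →23(L), so W
n=25: →20(W), 24(W) — all W, so L
n=26: →13(L), so W
n=27: →9(L), so W
n=28: →14(W), 21(W), 24(W), 26(W), 27(W) — all W, so L
n=29: →28(L), so W
n=30: →15(L), so W
n=31: →30(W) only, which is W, so L
n=32: →28(L), so W
n=33: →11(L), so W
Reading off the rows marked L gives the requested list; there are 14 such values of n.

0, 1, 4, 7, 9, 11, 13, 15, 17, 19, 23, 25, 28, 31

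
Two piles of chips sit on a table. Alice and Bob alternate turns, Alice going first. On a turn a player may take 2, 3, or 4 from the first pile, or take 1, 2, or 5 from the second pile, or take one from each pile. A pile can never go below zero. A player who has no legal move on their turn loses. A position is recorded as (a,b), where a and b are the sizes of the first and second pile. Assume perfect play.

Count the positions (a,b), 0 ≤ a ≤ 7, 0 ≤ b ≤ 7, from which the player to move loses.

20

Positions with no move are L. A position that does have a move is losing for the player to move precisely when every available move leads to a winning position for the opponent. Fill in the labels:
Every move lowers a or b (never raises either), so fill the grid row by row in increasing a, and left to right within a row: each cell's successors are then already labelled.
      b=0  b=1  b=2  b=3  b=4  b=5  b=6  b=7
a=0:    L    W    W    L    W    W    L    W
a=1:    L    W    W    L    W    W    L    W
a=2:    W    W    L    W    W    L    W    W
a=3:    W    L    W    W    L    W    W    L
a=4:    W    L    W    W    L    W    W    L
a=5:    W    W    W    W    W    W    W    W
a=6:    L    W    W    L    W    W    L    W
a=7:    L    W    W    L    W    W    L    W
Cells with no legal move (terminal, hence L): (0,0), (1,0).
The remaining L cells, each justified by listing all of its moves:
(0,3): L (options (0,2)(W), (0,1)(W) are all W)
(0,6): L (options (0,5)(W), (0,4)(W), (0,1)(W) are all W)
(1,3): L (options (1,2)(W), (1,1)(W), (0,2)(W) are all W)
(1,6): L (options (1,5)(W), (1,4)(W), (1,1)(W), (0,5)(W) are all W)
(2,2): L (options (0,2)(W), (2,1)(W), (2,0)(W), (1,1)(W) are all W)
(2,5): L (options (0,5)(W), (2,4)(W), (2,3)(W), (2,0)(W), (1,4)(W) are all W)
(3,1): L (options (1,1)(W), (0,1)(W), (3,0)(W), (2,0)(W) are all W)
(3,4): L (options (1,4)(W), (0,4)(W), (3,3)(W), (3,2)(W), (2,3)(W) are all W)
(3,7): L (options (1,7)(W), (0,7)(W), (3,6)(W), (3,5)(W), (3,2)(W), (2,6)(W) are all W)
(4,1): L (options (2,1)(W), (1,1)(W), (0,1)(W), (4,0)(W), (3,0)(W) are all W)
(4,4): L (options (2,4)(W), (1,4)(W), (0,4)(W), (4,3)(W), (4,2)(W), (3,3)(W) are all W)
(4,7): L (options (2,7)(W), (1,7)(W), (0,7)(W), (4,6)(W), (4,5)(W), (4,2)(W), (3,6)(W) are all W)
(6,0): L (options (4,0)(W), (3,0)(W), (2,0)(W) are all W)
(6,3): L (options (4,3)(W), (3,3)(W), (2,3)(W), (6,2)(W), (6,1)(W), (5,2)(W) are all W)
(6,6): L (options (4,6)(W), (3,6)(W), (2,6)(W), (6,5)(W), (6,4)(W), (6,1)(W), (5,5)(W) are all W)
(7,0): L (options (5,0)(W), (4,0)(W), (3,0)(W) are all W)
(7,3): L (options (5,3)(W), (4,3)(W), (3,3)(W), (7,2)(W), (7,1)(W), (6,2)(W) are all W)
(7,6): L (options (5,6)(W), (4,6)(W), (3,6)(W), (7,5)(W), (7,4)(W), (7,1)(W), (6,5)(W) are all W)
Every other cell has at least one move into one of the L cells above, so it is W.
L cells per row: a=0: 3, a=1: 3, a=2: 2, a=3: 3, a=4: 3, a=5: 0, a=6: 3, a=7: 3; total 20.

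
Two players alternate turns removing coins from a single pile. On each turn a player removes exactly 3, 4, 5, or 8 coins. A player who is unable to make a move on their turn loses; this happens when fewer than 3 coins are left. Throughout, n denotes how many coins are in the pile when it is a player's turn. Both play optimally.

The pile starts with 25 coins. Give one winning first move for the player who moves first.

Remove 3, leaving 22.

Label each position W (a win for the player to move) or L (a loss). A position with no legal move is L; any other position is W exactly when some move reaches an L, and L when every move reaches a W.
n=0: no move → L
n=1: no move → L
n=2: no move → L
n=3: W (go to 0, an L position)
n=4: W (go to 1, an L position)
n=5: W (go to 2, an L position)
n=6: W (go to 2, an L position)
n=7: W (go to 2, an L position)
n=8: W (go to 0, an L position)
n=9: W (go to 1, an L position)
n=10: W (go to 2, an L position)
n=11: L (options 8(W), 7(W), 6(W), 3(W) are all W)
n=12: L (options 9(W), 8(W), 7(W), 4(W) are all W)
n=13: L (options 10(W), 9(W), 8(W), 5(W) are all W)
n=14: W (go to 11, an L position)
n=15: W (go to 12, an L position)
n=16: W (go to 13, an L position)
n=17: W (go to 13, an L position)
n=18: W (go to 13, an L position)
n=19: W (go to 11, an L position)
n=20: W (go to 12, an L position)
n=21: W (go to 13, an L position)
n=22: L (options 19(W), 18(W), 17(W), 14(W) are all W)
n=23: L (options 20(W), 19(W), 18(W), 15(W) are all W)
n=24: L (options 21(W), 20(W), 19(W), 16(W) are all W)
n=25: W (go to 22, an L position)
From 25, the L positions reachable in one move are: 22.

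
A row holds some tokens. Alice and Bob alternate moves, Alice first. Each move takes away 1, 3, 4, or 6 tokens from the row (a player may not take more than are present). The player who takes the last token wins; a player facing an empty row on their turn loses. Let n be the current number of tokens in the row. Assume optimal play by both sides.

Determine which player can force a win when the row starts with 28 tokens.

Bob wins.

Positions with no move are L. A position that does have a move is losing for the player to move precisely when every available move leads to a winning position for the opponent. Fill in the labels:
n=0: no move → L
n=1: reaches L-position 0 → W
n=2: only reaches 1(W), which is W → L
n=3: reaches L-position 2 → W
n=4: reaches L-position 0 → W
n=5: reaches L-position 2 → W
n=6: reaches L-position 2 → W
n=7: only reaches 6(W), 4(W), 3(W), 1(W), all W → L
n=8: reaches L-position 7 → W
n=9: only reaches 8(W), 6(W), 5(W), 3(W), all W → L
n=10: reaches L-position 9 → W
n=11: reaches L-position 7 → W
n=12: reaches L-position 9 → W
n=13: reaches L-position 9 → W
n=14: only reaches 13(W), 11(W), 10(W), 8(W), all W → L
n=15: reaches L-position 14 → W
n=16: only reaches 15(W), 13(W), 12(W), 10(W), all W → L
n=17: reaches L-position 16 → W
n=18: reaches L-position 14 → W
n=19: reaches L-position 16 → W
n=20: reaches L-position 16 → W
n=21: only reaches 20(W), 18(W), 17(W), 15(W), all W → L
n=22: reaches L-position 21 → W
n=23: only reaches 22(W), 20(W), 19(W), 17(W), all W → L
n=24: reaches L-position 23 → W
n=25: reaches L-position 21 → W
n=26: reaches L-position 23 → W
n=27: reaches L-position 23 → W
n=28: only reaches 27(W), 25(W), 24(W), 22(W), all W → L
The starting position 28 is L: whatever Alice does, the opponent receives a W position.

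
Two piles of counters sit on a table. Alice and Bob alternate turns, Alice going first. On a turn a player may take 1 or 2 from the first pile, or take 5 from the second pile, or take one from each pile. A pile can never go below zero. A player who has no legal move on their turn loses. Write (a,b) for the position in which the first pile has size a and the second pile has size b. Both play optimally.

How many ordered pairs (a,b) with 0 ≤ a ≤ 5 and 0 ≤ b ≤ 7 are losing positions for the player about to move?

16

Build the W/L table. Terminal = L. A non-terminal position is W if it has a move to some L; otherwise it is L.
Every move lowers a or b (never raises either), so fill the grid row by row in increasing a, and left to right within a row: each cell's successors are then already labelled.
      b=0  b=1  b=2  b=3  b=4  b=5  b=6  b=7
a=0:    L    L    L    L    L    W    W    W
a=1:    W    W    W    W    W    W    L    L
a=2:    W    W    W    W    W    L    W    W
a=3:    L    L    L    L    L    W    W    W
a=4:    W    W    W    W    W    W    L    L
a=5:    W    W    W    W    W    L    W    W
Cells with no legal move (terminal, hence L): (0,0), (0,1), (0,2), (0,3), (0,4).
The remaining L cells, each justified by listing all of its moves:
(1,6): →(0,6)(W), (1,1)(W), (0,5)(W) — all W, so L
(1,7): →(0,7)(W), (1,2)(W), (0,6)(W) — all W, so L
(2,5): →(1,5)(W), (0,5)(W), (2,0)(W), (1,4)(W) — all W, so L
(3,0): →(2,0)(W), (1,0)(W) — all W, so L
(3,1): →(2,1)(W), (1,1)(W), (2,0)(W) — all W, so L
(3,2): →(2,2)(W), (1,2)(W), (2,1)(W) — all W, so L
(3,3): →(2,3)(W), (1,3)(W), (2,2)(W) — all W, so L
(3,4): →(2,4)(W), (1,4)(W), (2,3)(W) — all W, so L
(4,6): →(3,6)(W), (2,6)(W), (4,1)(W), (3,5)(W) — all W, so L
(4,7): →(3,7)(W), (2,7)(W), (4,2)(W), (3,6)(W) — all W, so L
(5,5): →(4,5)(W), (3,5)(W), (5,0)(W), (4,4)(W) — all W, so L
Every other cell has at least one move into one of the L cells above, so it is W.
L cells per row: a=0: 5, a=1: 2, a=2: 1, a=3: 5, a=4: 2, a=5: 1; total 16.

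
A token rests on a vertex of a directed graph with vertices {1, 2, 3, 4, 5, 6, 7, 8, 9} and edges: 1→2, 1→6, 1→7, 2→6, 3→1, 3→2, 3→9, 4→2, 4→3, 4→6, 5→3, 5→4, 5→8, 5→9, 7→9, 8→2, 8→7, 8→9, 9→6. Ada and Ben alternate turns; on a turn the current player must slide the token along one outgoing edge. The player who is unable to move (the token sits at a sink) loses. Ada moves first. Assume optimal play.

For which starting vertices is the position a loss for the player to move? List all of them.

Label each position W (a win for the player to move) or L (a loss). A position with no legal move is L; any other position is W exactly when some move reaches an L, and L when every move reaches a W.
Every edge goes from a vertex to one that appears earlier in the order 6, 2, 9, 7, 1, 3, 8, 4, 5, so processing vertices in that order labels each vertex after all of its successors.
6: no outgoing edge → L
2: W (go to 6, an L position)
9: W (go to 6, an L position)
7: L (sole option 9(W) is W)
1: W (go to 7, an L position)
3: L (options 1(W), 9(W), 2(W) are all W)
8: W (go to 7, an L position)
4: W (go to 3, an L position)
5: W (go to 3, an L position)
Reading off the rows marked L gives the requested list; there are 3 such vertices.

3, 6, 7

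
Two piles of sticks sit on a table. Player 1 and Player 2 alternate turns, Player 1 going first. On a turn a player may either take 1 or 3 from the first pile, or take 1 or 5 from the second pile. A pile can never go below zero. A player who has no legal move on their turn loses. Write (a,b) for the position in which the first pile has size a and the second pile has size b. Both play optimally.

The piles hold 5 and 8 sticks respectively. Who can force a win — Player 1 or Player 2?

Work bottom-up. With no move the player to move loses. Otherwise the position is W if at least one move leads to an L position for the opponent, and L if every move leads to a W.
No move ever increases a pile, so every position that can arise here has a ≤ 5 and b ≤ 8; it is enough to label the cells with 0 ≤ a ≤ 5 and 0 ≤ b ≤ 8.
Every move lowers a or b (never raises either), so fill the grid row by row in increasing a, and left to right within a row: each cell's successors are then already labelled.
      b=0  b=1  b=2  b=3  b=4  b=5  b=6  b=7  b=8
a=0:    L    W    L    W    L    W    L    W    L
a=1:    W    L    W    L    W    L    W    L    W
a=2:    L    W    L    W    L    W    L    W    L
a=3:    W    L    W    L    W    L    W    L    W
a=4:    L    W    L    W    L    W    L    W    L
a=5:    W    L    W    L    W    L    W    L    W
Cells with no legal move (terminal, hence L): (0,0).
The remaining L cells, each justified by listing all of its moves:
(0,2): the only move is to (0,1)(W), a W ⇒ L
(0,4): the only move is to (0,3)(W), a W ⇒ L
(0,6): moves to (0,5)(W), (0,1)(W); every one is W ⇒ L
(0,8): moves to (0,7)(W), (0,3)(W); every one is W ⇒ L
(1,1): moves to (0,1)(W), (1,0)(W); every one is W ⇒ L
(1,3): moves to (0,3)(W), (1,2)(W); every one is W ⇒ L
(1,5): moves to (0,5)(W), (1,4)(W), (1,0)(W); every one is W ⇒ L
(1,7): moves to (0,7)(W), (1,6)(W), (1,2)(W); every one is W ⇒ L
(2,0): the only move is to (1,0)(W), a W ⇒ L
(2,2): moves to (1,2)(W), (2,1)(W); every one is W ⇒ L
(2,4): moves to (1,4)(W), (2,3)(W); every one is W ⇒ L
(2,6): moves to (1,6)(W), (2,5)(W), (2,1)(W); every one is W ⇒ L
(2,8): moves to (1,8)(W), (2,7)(W), (2,3)(W); every one is W ⇒ L
(3,1): moves to (2,1)(W), (0,1)(W), (3,0)(W); every one is W ⇒ L
(3,3): moves to (2,3)(W), (0,3)(W), (3,2)(W); every one is W ⇒ L
(3,5): moves to (2,5)(W), (0,5)(W), (3,4)(W), (3,0)(W); every one is W ⇒ L
(3,7): moves to (2,7)(W), (0,7)(W), (3,6)(W), (3,2)(W); every one is W ⇒ L
(4,0): moves to (3,0)(W), (1,0)(W); every one is W ⇒ L
(4,2): moves to (3,2)(W), (1,2)(W), (4,1)(W); every one is W ⇒ L
(4,4): moves to (3,4)(W), (1,4)(W), (4,3)(W); every one is W ⇒ L
(4,6): moves to (3,6)(W), (1,6)(W), (4,5)(W), (4,1)(W); every one is W ⇒ L
(4,8): moves to (3,8)(W), (1,8)(W), (4,7)(W), (4,3)(W); every one is W ⇒ L
(5,1): moves to (4,1)(W), (2,1)(W), (5,0)(W); every one is W ⇒ L
(5,3): moves to (4,3)(W), (2,3)(W), (5,2)(W); every one is W ⇒ L
(5,5): moves to (4,5)(W), (2,5)(W), (5,4)(W), (5,0)(W); every one is W ⇒ L
(5,7): moves to (4,7)(W), (2,7)(W), (5,6)(W), (5,2)(W); every one is W ⇒ L
Every other cell has at least one move into one of the L cells above, so it is W.
From (5,8) Player 1 can move to (4,8), reaching an L position.

Player 1 wins.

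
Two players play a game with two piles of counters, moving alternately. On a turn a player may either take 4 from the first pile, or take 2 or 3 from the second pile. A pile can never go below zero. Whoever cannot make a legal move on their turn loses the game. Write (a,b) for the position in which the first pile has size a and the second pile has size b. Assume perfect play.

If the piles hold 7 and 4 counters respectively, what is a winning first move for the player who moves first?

Positions with no move are L. A position that does have a move is losing for the player to move precisely when every available move leads to a winning position for the opponent. Fill in the labels:
No move ever increases a pile, so every position that can arise here has a ≤ 7 and b ≤ 4; it is enough to label the cells with 0 ≤ a ≤ 7 and 0 ≤ b ≤ 4.
Every move lowers a or b (never raises either), so fill the grid row by row in increasing a, and left to right within a row: each cell's successors are then already labelled.
      b=0  b=1  b=2  b=3  b=4
a=0:    L    L    W    W    W
a=1:    L    L    W    W    W
a=2:    L    L    W    W    W
a=3:    L    L    W    W    W
a=4:    W    W    L    L    W
a=5:    W    W    L    L    W
a=6:    W    W    L    L    W
a=7:    W    W    L    L    W
Cells with no legal move (terminal, hence L): (0,0), (0,1), (1,0), (1,1), (2,0), (2,1), (3,0), (3,1).
The remaining L cells, each justified by listing all of its moves:
(4,2): L (options (0,2)(W), (4,0)(W) are all W)
(4,3): L (options (0,3)(W), (4,1)(W), (4,0)(W) are all W)
(5,2): L (options (1,2)(W), (5,0)(W) are all W)
(5,3): L (options (1,3)(W), (5,1)(W), (5,0)(W) are all W)
(6,2): L (options (2,2)(W), (6,0)(W) are all W)
(6,3): L (options (2,3)(W), (6,1)(W), (6,0)(W) are all W)
(7,2): L (options (3,2)(W), (7,0)(W) are all W)
(7,3): L (options (3,3)(W), (7,1)(W), (7,0)(W) are all W)
Every other cell has at least one move into one of the L cells above, so it is W.
From (7,4), the L positions reachable in one move are: (7,2).

Move to (7,2).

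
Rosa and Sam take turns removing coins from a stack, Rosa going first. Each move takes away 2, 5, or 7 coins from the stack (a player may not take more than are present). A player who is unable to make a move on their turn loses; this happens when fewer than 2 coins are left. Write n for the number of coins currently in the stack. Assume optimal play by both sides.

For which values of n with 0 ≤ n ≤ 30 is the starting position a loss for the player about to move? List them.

Classify positions by backward induction: terminal positions (no move available) are L. From any other position, the mover wins iff some move reaches an L.
n=0: no move → L
n=1: no move → L
n=2: reaches L-position 0 → W
n=3: reaches L-position 1 → W
n=4: only reaches 2(W), which is W → L
n=5: reaches L-position 0 → W
n=6: reaches L-position 4 → W
n=7: reaches L-position 0 → W
n=8: reaches L-position 1 → W
n=9: reaches L-position 4 → W
n=10: only reaches 8(W), 5(W), 3(W), all W → L
n=11: reaches L-position 4 → W
n=12: reaches L-position 10 → W
n=13: only reaches 11(W), 8(W), 6(W), all W → L
n=14: only reaches 12(W), 9(W), 7(W), all W → L
n=15: reaches L-position 13 → W
n=16: reaches L-position 14 → W
n=17: reaches L-position 10 → W
n=18: reaches L-position 13 → W
n=19: reaches L-position 14 → W
n=20: reaches L-position 13 → W
n=21: reaches L-position 14 → W
n=22: only reaches 20(W), 17(W), 15(W), all W → L
n=23: only reaches 21(W), 18(W), 16(W), all W → L
n=24: reaches L-position 22 → W
n=25: reaches L-position 23 → W
n=26: only reaches 24(W), 21(W), 19(W), all W → L
n=27: reaches L-position 22 → W
n=28: reaches L-position 26 → W
n=29: reaches L-position 22 → W
n=30: reaches L-position 23 → W
The losing starting values of n are exactly the entries labelled L in this table (9 of them).

0, 1, 4, 10, 13, 14, 22, 23, 26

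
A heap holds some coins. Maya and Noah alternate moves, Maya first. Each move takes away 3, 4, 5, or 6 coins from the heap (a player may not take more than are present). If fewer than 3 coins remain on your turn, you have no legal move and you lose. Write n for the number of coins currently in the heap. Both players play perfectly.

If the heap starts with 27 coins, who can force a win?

Compute win/loss labels from the base case upward. A position with no move is L. Any other position is W if it can reach an L in one move, else L.
n=0: no move → L
n=1: no move → L
n=2: no move → L
n=3: W (go to 0, an L position)
n=4: W (go to 1, an L position)
n=5: W (go to 2, an L position)
n=6: W (go to 2, an L position)
n=7: W (go to 2, an L position)
n=8: W (go to 2, an L position)
n=9: L (options 6(W), 5(W), 4(W), 3(W) are all W)
n=10: L (options 7(W), 6(W), 5(W), 4(W) are all W)
n=11: L (options 8(W), 7(W), 6(W), 5(W) are all W)
n=12: W (go to 9, an L position)
n=13: W (go to 10, an L position)
n=14: W (go to 11, an L position)
n=15: W (go to 11, an L position)
n=16: W (go to 11, an L position)
n=17: W (go to 11, an L position)
n=18: L (options 15(W), 14(W), 13(W), 12(W) are all W)
n=19: L (options 16(W), 15(W), 14(W), 13(W) are all W)
n=20: L (options 17(W), 16(W), 15(W), 14(W) are all W)
n=21: W (go to 18, an L position)
n=22: W (go to 19, an L position)
n=23: W (go to 20, an L position)
n=24: W (go to 20, an L position)
n=25: W (go to 20, an L position)
n=26: W (go to 20, an L position)
n=27: L (options 24(W), 23(W), 22(W), 21(W) are all W)
Every move from 27 reaches a W position, so the mover loses.

Noah wins.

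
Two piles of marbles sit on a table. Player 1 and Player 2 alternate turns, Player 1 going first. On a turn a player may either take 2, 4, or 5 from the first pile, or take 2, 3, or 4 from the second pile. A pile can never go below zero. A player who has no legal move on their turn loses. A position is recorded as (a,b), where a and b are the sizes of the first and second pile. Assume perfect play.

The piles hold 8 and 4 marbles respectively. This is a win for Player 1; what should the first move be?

Build the W/L table. Terminal = L. A non-terminal position is W if it has a move to some L; otherwise it is L.
No move ever increases a pile, so every position that can arise here has a ≤ 8 and b ≤ 4; it is enough to label the cells with 0 ≤ a ≤ 8 and 0 ≤ b ≤ 4.
Every move lowers a or b (never raises either), so fill the grid row by row in increasing a, and left to right within a row: each cell's successors are then already labelled.
      b=0  b=1  b=2  b=3  b=4
a=0:    L    L    W    W    W
a=1:    L    L    W    W    W
a=2:    W    W    L    L    W
a=3:    W    W    L    L    W
a=4:    W    W    W    W    L
a=5:    W    W    W    W    L
a=6:    W    W    W    W    W
a=7:    L    L    W    W    W
a=8:    L    L    W    W    W
Cells with no legal move (terminal, hence L): (0,0), (0,1), (1,0), (1,1).
The remaining L cells, each justified by listing all of its moves:
(2,2): L (options (0,2)(W), (2,0)(W) are all W)
(2,3): L (options (0,3)(W), (2,1)(W), (2,0)(W) are all W)
(3,2): L (options (1,2)(W), (3,0)(W) are all W)
(3,3): L (options (1,3)(W), (3,1)(W), (3,0)(W) are all W)
(4,4): L (options (2,4)(W), (0,4)(W), (4,2)(W), (4,1)(W), (4,0)(W) are all W)
(5,4): L (options (3,4)(W), (1,4)(W), (0,4)(W), (5,2)(W), (5,1)(W), (5,0)(W) are all W)
(7,0): L (options (5,0)(W), (3,0)(W), (2,0)(W) are all W)
(7,1): L (options (5,1)(W), (3,1)(W), (2,1)(W) are all W)
(8,0): L (options (6,0)(W), (4,0)(W), (3,0)(W) are all W)
(8,1): L (options (6,1)(W), (4,1)(W), (3,1)(W) are all W)
Every other cell has at least one move into one of the L cells above, so it is W.
From (8,4), the L positions reachable in one move are: (4,4), (8,1), (8,0). Any move reaching one of these is winning.

Move to (4,4).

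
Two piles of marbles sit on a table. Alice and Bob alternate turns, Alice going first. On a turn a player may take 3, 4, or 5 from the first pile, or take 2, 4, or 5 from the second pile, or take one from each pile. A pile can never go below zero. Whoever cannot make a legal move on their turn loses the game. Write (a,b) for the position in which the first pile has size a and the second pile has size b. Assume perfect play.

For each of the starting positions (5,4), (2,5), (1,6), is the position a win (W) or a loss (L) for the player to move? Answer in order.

Build the W/L table. Terminal = L. A non-terminal position is W if it has a move to some L; otherwise it is L.
No move ever increases a pile, so every position that can arise here has a ≤ 5 and b ≤ 6; it is enough to label the cells with 0 ≤ a ≤ 5 and 0 ≤ b ≤ 6.
Every move lowers a or b (never raises either), so fill the grid row by row in increasing a, and left to right within a row: each cell's successors are then already labelled.
      b=0  b=1  b=2  b=3  b=4  b=5  b=6
a=0:    L    L    W    W    W    W    W
a=1:    L    W    W    L    W    W    L
a=2:    L    W    W    L    W    W    L
a=3:    W    W    L    L    W    W    W
a=4:    W    W    L    W    W    L    W
a=5:    W    W    L    W    W    L    W
Cells with no legal move (terminal, hence L): (0,0), (0,1), (1,0), (2,0).
The remaining L cells, each justified by listing all of its moves:
(1,3): only reaches (1,1)(W), (0,2)(W), all W → L
(1,6): only reaches (1,4)(W), (1,2)(W), (1,1)(W), (0,5)(W), all W → L
(2,3): only reaches (2,1)(W), (1,2)(W), all W → L
(2,6): only reaches (2,4)(W), (2,2)(W), (2,1)(W), (1,5)(W), all W → L
(3,2): only reaches (0,2)(W), (3,0)(W), (2,1)(W), all W → L
(3,3): only reaches (0,3)(W), (3,1)(W), (2,2)(W), all W → L
(4,2): only reaches (1,2)(W), (0,2)(W), (4,0)(W), (3,1)(W), all W → L
(4,5): only reaches (1,5)(W), (0,5)(W), (4,3)(W), (4,1)(W), (4,0)(W), (3,4)(W), all W → L
(5,2): only reaches (2,2)(W), (1,2)(W), (0,2)(W), (5,0)(W), (4,1)(W), all W → L
(5,5): only reaches (2,5)(W), (1,5)(W), (0,5)(W), (5,3)(W), (5,1)(W), (5,0)(W), (4,4)(W), all W → L
Every other cell has at least one move into one of the L cells above, so it is W.
(5,4): the move to (5,2) reaches an L cell, so W
(2,5): the move to (2,3) reaches an L cell, so W
(1,6): one of the L cells justified above, so L

(5,4): W, (2,5): W, (1,6): L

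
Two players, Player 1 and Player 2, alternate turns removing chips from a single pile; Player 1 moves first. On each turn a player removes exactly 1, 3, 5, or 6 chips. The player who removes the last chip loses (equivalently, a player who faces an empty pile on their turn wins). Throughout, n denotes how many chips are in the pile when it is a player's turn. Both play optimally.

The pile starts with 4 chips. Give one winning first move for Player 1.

Use the standard recursion: the mover wins at a terminal position; elsewhere, the mover wins exactly when some move hands the opponent an L position.
n=0: no move; the opponent has just taken the last chip and therefore loses → W
n=1: L (sole option 0(W) is W)
n=2: W (go to 1, an L position)
n=3: L (options 2(W), 0(W) are all W)
n=4: W (go to 3, an L position)
From 4, the L positions reachable in one move are: 3, 1. Any move reaching one of these is winning.

Remove 1, leaving 3.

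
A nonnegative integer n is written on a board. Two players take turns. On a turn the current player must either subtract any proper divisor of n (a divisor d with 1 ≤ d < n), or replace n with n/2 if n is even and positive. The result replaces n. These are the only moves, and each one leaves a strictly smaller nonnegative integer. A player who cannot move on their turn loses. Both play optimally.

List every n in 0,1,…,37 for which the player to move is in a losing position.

0, 1, 3, 5, 7, 9, 11, 13, 15, 17, 19, 21, 23, 25, 27, 29, 31, 33, 35, 37

Classify positions by backward induction: terminal positions (no move available) are L. From any other position, the mover wins iff some move reaches an L.
n=0: no move → L
n=1: no move → L
n=2: W (go to 1, an L position)
n=3: L (sole option 2(W) is W)
n=4: W (go to 3, an L position)
n=5: L (sole option 4(W) is W)
n=6: W (go to 3, an L position)
n=7: L (sole option 6(W) is W)
n=8: W (go to 7, an L position)
n=9: L (options 6(W), 8(W) are all W)
n=10: W (go to 5, an L position)
n=11: L (sole option 10(W) is W)
n=12: W (go to 9, an L position)
n=13: L (sole option 12(W) is W)
n=14: W (go to 7, an L position)
n=15: L (options 10(W), 12(W), 14(W) are all W)
n=16: W (go to 15, an L position)
n=17: L (sole option 16(W) is W)
n=18: W (go to 9, an L position)
n=19: L (sole option 18(W) is W)
n=20: W (go to 15, an L position)
n=21: L (options 14(W), 18(W), 20(W) are all W)
n=22: W (go to 11, an L position)
n=23: L (sole option 22(W) is W)
n=24: W (go to 21, an L position)
n=25: L (options 20(W), 24(W) are all W)
n=26: W (go to 13, an L position)
n=27: L (options 18(W), 24(W), 26(W) are all W)
n=28: W (go to 21, an L position)
n=29: L (sole option 28(W) is W)
n=30: W (go to 15, an L position)
n=31: L (sole option 30(W) is W)
n=32: W (go to 31, an L position)
n=33: L (options 22(W), 30(W), 32(W) are all W)
n=34: W (go to 17, an L position)
n=35: L (options 28(W), 30(W), 34(W) are all W)
n=36: W (go to 27, an L position)
n=37: L (sole option 36(W) is W)
The losing starting values of n are exactly the entries labelled L in this table (20 of them).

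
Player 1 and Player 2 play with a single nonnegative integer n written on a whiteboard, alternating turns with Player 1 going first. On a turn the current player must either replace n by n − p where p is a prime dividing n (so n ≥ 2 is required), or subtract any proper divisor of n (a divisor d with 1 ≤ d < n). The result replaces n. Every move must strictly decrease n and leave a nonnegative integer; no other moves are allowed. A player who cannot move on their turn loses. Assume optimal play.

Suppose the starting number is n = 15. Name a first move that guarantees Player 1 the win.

Build the W/L table. Terminal = L. A non-terminal position is W if it has a move to some L; otherwise it is L.
n=0: no move → L
n=1: no move → L
n=2: reaches L-position 0 → W
n=3: reaches L-position 0 → W
n=4: only reaches 2(W), 3(W), all W → L
n=5: reaches L-position 0 → W
n=6: reaches L-position 4 → W
n=7: reaches L-position 0 → W
n=8: reaches L-position 4 → W
n=9: only reaches 6(W), 8(W), all W → L
n=10: reaches L-position 9 → W
n=11: reaches L-position 0 → W
n=12: reaches L-position 9 → W
n=13: reaches L-position 0 → W
n=14: only reaches 7(W), 12(W), 13(W), all W → L
n=15: reaches L-position 14 → W
From 15, the L positions reachable in one move are: 14.

Move to 14.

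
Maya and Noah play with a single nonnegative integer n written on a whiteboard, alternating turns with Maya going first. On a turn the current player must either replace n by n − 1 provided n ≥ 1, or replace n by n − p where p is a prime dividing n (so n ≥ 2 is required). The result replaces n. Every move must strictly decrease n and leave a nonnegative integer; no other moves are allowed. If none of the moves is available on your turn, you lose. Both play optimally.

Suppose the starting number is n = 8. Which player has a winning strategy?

Positions with no move are L. A position that does have a move is losing for the player to move precisely when every available move leads to a winning position for the opponent. Fill in the labels:
n=0: no move → L
n=1: can move to 0, which is L ⇒ W
n=2: can move to 0, which is L ⇒ W
n=3: can move to 0, which is L ⇒ W
n=4: moves to 2(W), 3(W); every one is W ⇒ L
n=5: can move to 0, which is L ⇒ W
n=6: can move to 4, which is L ⇒ W
n=7: can move to 0, which is L ⇒ W
n=8: moves to 6(W), 7(W); every one is W ⇒ L
Every move from 8 reaches a W position, so the mover loses.

Noah wins.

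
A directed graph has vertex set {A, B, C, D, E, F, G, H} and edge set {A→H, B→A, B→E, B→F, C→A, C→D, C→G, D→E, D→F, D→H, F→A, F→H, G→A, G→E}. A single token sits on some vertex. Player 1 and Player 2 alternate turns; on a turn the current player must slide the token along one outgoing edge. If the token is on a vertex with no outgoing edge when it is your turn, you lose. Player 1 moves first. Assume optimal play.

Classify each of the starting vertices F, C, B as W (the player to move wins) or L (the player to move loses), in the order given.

Classify positions by backward induction: terminal positions (no move available) are L. From any other position, the mover wins iff some move reaches an L.
Every edge goes from a vertex to one that appears earlier in the order H, E, A, F, D, B, G, C, so processing vertices in that order labels each vertex after all of its successors.
H: no outgoing edge → L
E: no outgoing edge → L
A: →H(L), so W
F: →H(L), so W
D: →E(L), so W
B: →E(L), so W
G: →E(L), so W
C: →G(W), D(W), A(W) — all W, so L

F: W, C: L, B: W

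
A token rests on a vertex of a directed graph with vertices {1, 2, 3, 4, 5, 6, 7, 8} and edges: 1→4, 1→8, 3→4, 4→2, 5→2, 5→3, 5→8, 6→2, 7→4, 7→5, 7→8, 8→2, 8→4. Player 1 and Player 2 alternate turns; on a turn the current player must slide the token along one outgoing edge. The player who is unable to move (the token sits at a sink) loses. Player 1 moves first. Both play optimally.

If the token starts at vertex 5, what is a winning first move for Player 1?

Positions with no move are L. A position that does have a move is losing for the player to move precisely when every available move leads to a winning position for the opponent. Fill in the labels:
Every edge goes from a vertex to one that appears earlier in the order 2, 4, 8, 3, 5, 1, 7, 6, so processing vertices in that order labels each vertex after all of its successors.
2: no outgoing edge → L
4: can move to 2, which is L ⇒ W
8: can move to 2, which is L ⇒ W
3: the only move is to 4(W), a W ⇒ L
5: can move to 3, which is L ⇒ W
1: moves to 8(W), 4(W); every one is W ⇒ L
7: moves to 5(W), 8(W), 4(W); every one is W ⇒ L
6: can move to 2, which is L ⇒ W
From 5, the L positions reachable in one move are: 3, 2. Any move reaching one of these is winning.

Move to 3.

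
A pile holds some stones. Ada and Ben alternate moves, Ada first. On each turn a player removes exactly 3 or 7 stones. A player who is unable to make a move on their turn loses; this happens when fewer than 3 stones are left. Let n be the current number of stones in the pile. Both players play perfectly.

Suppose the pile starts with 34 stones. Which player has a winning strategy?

Positions with no move are L. A position that does have a move is losing for the player to move precisely when every available move leads to a winning position for the opponent. Fill in the labels:
n=0: no move → L
n=1: no move → L
n=2: no move → L
n=3: can move to 0, which is L ⇒ W
n=4: can move to 1, which is L ⇒ W
n=5: can move to 2, which is L ⇒ W
n=6: the only move is to 3(W), a W ⇒ L
n=7: can move to 0, which is L ⇒ W
n=8: can move to 1, which is L ⇒ W
n=9: can move to 6, which is L ⇒ W
n=10: moves to 7(W), 3(W); every one is W ⇒ L
n=11: moves to 8(W), 4(W); every one is W ⇒ L
n=12: moves to 9(W), 5(W); every one is W ⇒ L
n=13: can move to 10, which is L ⇒ W
n=14: can move to 11, which is L ⇒ W
n=15: can move to 12, which is L ⇒ W
n=16: moves to 13(W), 9(W); every one is W ⇒ L
n=17: can move to 10, which is L ⇒ W
n=18: can move to 11, which is L ⇒ W
n=19: can move to 16, which is L ⇒ W
n=20: moves to 17(W), 13(W); every one is W ⇒ L
n=21: moves to 18(W), 14(W); every one is W ⇒ L
n=22: moves to 19(W), 15(W); every one is W ⇒ L
n=23: can move to 20, which is L ⇒ W
n=24: can move to 21, which is L ⇒ W
n=25: can move to 22, which is L ⇒ W
n=26: moves to 23(W), 19(W); every one is W ⇒ L
n=27: can move to 20, which is L ⇒ W
n=28: can move to 21, which is L ⇒ W
n=29: can move to 26, which is L ⇒ W
n=30: moves to 27(W), 23(W); every one is W ⇒ L
n=31: moves to 28(W), 24(W); every one is W ⇒ L
n=32: moves to 29(W), 25(W); every one is W ⇒ L
n=33: can move to 30, which is L ⇒ W
n=34: can move to 31, which is L ⇒ W
From 34 Ada can remove 3, leaving 31, reaching an L position.

Ada wins.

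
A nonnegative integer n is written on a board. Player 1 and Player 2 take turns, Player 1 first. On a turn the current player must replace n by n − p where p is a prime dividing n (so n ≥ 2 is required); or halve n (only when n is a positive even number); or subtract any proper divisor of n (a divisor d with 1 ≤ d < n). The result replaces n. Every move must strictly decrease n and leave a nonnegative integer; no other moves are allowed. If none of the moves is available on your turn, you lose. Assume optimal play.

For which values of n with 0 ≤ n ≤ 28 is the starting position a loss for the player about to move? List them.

0, 1, 4, 9, 14, 20, 26

Positions with no move are L. A position that does have a move is losing for the player to move precisely when every available move leads to a winning position for the opponent. Fill in the labels:
n=0: no move → L
n=1: no move → L
n=2: →0(L), so W
n=3: →0(L), so W
n=4: →2(W), 3(W) — all W, so L
n=5: →0(L), so W
n=6: →4(L), so W
n=7: →0(L), so W
n=8: →4(L), so W
n=9: →6(W), 8(W) — all W, so L
n=10: →9(L), so W
n=11: →0(L), so W
n=12: →9(L), so W
n=13: →0(L), so W
n=14: →7(W), 12(W), 13(W) — all W, so L
n=15: →14(L), so W
n=16: →14(L), so W
n=17: →0(L), so W
n=18: →9(L), so W
n=19: →0(L), so W
n=20: →10(W), 15(W), 16(W), 18(W), 19(W) — all W, so L
n=21: →14(L), so W
n=22: →20(L), so W
n=23: →0(L), so W
n=24: →20(L), so W
n=25: →20(L), so W
n=26: →13(W), 24(W), 25(W) — all W, so L
n=27: →26(L), so W
n=28: →14(L), so W
The losing starting values of n are exactly the entries labelled L in this table (7 of them).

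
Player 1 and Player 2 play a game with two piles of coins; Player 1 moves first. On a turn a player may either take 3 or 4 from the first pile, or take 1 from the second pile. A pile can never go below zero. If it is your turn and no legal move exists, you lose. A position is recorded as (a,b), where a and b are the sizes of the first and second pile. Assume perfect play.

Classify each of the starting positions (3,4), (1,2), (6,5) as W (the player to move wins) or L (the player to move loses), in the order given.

Positions with no move are L. A position that does have a move is losing for the player to move precisely when every available move leads to a winning position for the opponent. Fill in the labels:
No move ever increases a pile, so every position that can arise here has a ≤ 6 and b ≤ 5; it is enough to label the cells with 0 ≤ a ≤ 6 and 0 ≤ b ≤ 5.
Every move lowers a or b (never raises either), so fill the grid row by row in increasing a, and left to right within a row: each cell's successors are then already labelled.
      b=0  b=1  b=2  b=3  b=4  b=5
a=0:    L    W    L    W    L    W
a=1:    L    W    L    W    L    W
a=2:    L    W    L    W    L    W
a=3:    W    L    W    L    W    L
a=4:    W    L    W    L    W    L
a=5:    W    L    W    L    W    L
a=6:    W    W    W    W    W    W
Cells with no legal move (terminal, hence L): (0,0), (1,0), (2,0).
The remaining L cells, each justified by listing all of its moves:
(0,2): L (sole option (0,1)(W) is W)
(0,4): L (sole option (0,3)(W) is W)
(1,2): L (sole option (1,1)(W) is W)
(1,4): L (sole option (1,3)(W) is W)
(2,2): L (sole option (2,1)(W) is W)
(2,4): L (sole option (2,3)(W) is W)
(3,1): L (options (0,1)(W), (3,0)(W) are all W)
(3,3): L (options (0,3)(W), (3,2)(W) are all W)
(3,5): L (options (0,5)(W), (3,4)(W) are all W)
(4,1): L (options (1,1)(W), (0,1)(W), (4,0)(W) are all W)
(4,3): L (options (1,3)(W), (0,3)(W), (4,2)(W) are all W)
(4,5): L (options (1,5)(W), (0,5)(W), (4,4)(W) are all W)
(5,1): L (options (2,1)(W), (1,1)(W), (5,0)(W) are all W)
(5,3): L (options (2,3)(W), (1,3)(W), (5,2)(W) are all W)
(5,5): L (options (2,5)(W), (1,5)(W), (5,4)(W) are all W)
Every other cell has at least one move into one of the L cells above, so it is W.
(3,4): the move to (0,4) reaches an L cell, so W
(1,2): one of the L cells justified above, so L
(6,5): the move to (3,5) reaches an L cell, so W

(3,4): W, (1,2): L, (6,5): W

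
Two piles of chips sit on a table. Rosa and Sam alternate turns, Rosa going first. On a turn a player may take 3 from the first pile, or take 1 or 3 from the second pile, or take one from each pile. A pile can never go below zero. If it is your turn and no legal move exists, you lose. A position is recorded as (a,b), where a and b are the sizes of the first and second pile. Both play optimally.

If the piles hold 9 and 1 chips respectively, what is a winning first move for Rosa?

Work bottom-up. With no move the player to move loses. Otherwise the position is W if at least one move leads to an L position for the opponent, and L if every move leads to a W.
No move ever increases a pile, so every position that can arise here has a ≤ 9 and b ≤ 1; it is enough to label the cells with 0 ≤ a ≤ 9 and 0 ≤ b ≤ 1.
Every move lowers a or b (never raises either), so fill the grid row by row in increasing a, and left to right within a row: each cell's successors are then already labelled.
      b=0  b=1
a=0:    L    W
a=1:    L    W
a=2:    L    W
a=3:    W    W
a=4:    W    L
a=5:    W    L
a=6:    L    W
a=7:    L    W
a=8:    L    W
a=9:    W    W
Cells with no legal move (terminal, hence L): (0,0), (1,0), (2,0).
The remaining L cells, each justified by listing all of its moves:
(4,1): L (options (1,1)(W), (4,0)(W), (3,0)(W) are all W)
(5,1): L (options (2,1)(W), (5,0)(W), (4,0)(W) are all W)
(6,0): L (sole option (3,0)(W) is W)
(7,0): L (sole option (4,0)(W) is W)
(8,0): L (sole option (5,0)(W) is W)
Every other cell has at least one move into one of the L cells above, so it is W.
From (9,1), the L positions reachable in one move are: (8,0).

Move to (8,0).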